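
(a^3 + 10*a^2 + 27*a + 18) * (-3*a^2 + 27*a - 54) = -3*a^5 - 3*a^4 + 135*a^3 + 135*a^2 - 972*a - 972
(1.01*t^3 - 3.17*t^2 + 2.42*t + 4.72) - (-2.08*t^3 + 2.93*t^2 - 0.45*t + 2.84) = 3.09*t^3 - 6.1*t^2 + 2.87*t + 1.88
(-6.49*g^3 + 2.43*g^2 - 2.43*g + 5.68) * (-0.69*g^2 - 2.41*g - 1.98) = 4.4781*g^5 + 13.9642*g^4 + 8.6706*g^3 - 2.8743*g^2 - 8.8774*g - 11.2464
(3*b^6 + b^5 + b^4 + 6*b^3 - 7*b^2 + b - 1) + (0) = 3*b^6 + b^5 + b^4 + 6*b^3 - 7*b^2 + b - 1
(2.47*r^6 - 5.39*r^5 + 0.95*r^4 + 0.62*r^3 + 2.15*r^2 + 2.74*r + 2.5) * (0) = 0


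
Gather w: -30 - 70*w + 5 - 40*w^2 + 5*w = -40*w^2 - 65*w - 25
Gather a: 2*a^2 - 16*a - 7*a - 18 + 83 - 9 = 2*a^2 - 23*a + 56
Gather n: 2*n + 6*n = 8*n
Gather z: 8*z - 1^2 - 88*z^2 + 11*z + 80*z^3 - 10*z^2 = 80*z^3 - 98*z^2 + 19*z - 1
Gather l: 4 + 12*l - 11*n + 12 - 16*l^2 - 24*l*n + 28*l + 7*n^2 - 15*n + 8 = -16*l^2 + l*(40 - 24*n) + 7*n^2 - 26*n + 24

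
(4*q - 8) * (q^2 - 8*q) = 4*q^3 - 40*q^2 + 64*q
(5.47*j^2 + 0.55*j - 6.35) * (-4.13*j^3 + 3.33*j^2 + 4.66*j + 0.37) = -22.5911*j^5 + 15.9436*j^4 + 53.5472*j^3 - 16.5586*j^2 - 29.3875*j - 2.3495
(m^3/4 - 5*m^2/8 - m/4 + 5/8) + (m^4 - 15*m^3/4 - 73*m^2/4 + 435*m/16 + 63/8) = m^4 - 7*m^3/2 - 151*m^2/8 + 431*m/16 + 17/2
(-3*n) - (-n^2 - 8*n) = n^2 + 5*n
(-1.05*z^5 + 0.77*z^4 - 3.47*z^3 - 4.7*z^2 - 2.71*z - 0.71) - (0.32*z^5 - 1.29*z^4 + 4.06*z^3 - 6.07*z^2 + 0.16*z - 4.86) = -1.37*z^5 + 2.06*z^4 - 7.53*z^3 + 1.37*z^2 - 2.87*z + 4.15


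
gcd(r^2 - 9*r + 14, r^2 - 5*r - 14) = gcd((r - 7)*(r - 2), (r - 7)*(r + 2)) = r - 7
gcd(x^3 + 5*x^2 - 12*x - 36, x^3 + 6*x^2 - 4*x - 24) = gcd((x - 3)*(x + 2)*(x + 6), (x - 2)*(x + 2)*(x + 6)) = x^2 + 8*x + 12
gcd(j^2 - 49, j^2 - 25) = 1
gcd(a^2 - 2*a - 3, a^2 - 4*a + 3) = a - 3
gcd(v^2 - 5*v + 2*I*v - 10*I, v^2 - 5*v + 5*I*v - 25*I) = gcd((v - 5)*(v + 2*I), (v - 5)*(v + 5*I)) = v - 5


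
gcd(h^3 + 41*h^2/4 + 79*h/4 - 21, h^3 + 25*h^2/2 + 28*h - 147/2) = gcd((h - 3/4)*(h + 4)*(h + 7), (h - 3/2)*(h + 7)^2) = h + 7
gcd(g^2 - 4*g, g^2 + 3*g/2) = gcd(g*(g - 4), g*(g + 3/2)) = g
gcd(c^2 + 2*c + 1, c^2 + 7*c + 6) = c + 1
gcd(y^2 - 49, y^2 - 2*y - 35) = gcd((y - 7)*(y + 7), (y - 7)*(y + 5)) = y - 7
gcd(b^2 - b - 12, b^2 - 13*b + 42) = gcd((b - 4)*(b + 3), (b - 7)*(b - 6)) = 1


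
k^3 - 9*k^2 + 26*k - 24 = (k - 4)*(k - 3)*(k - 2)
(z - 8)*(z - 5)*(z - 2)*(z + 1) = z^4 - 14*z^3 + 51*z^2 - 14*z - 80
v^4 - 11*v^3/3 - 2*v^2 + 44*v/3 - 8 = (v - 3)*(v - 2)*(v - 2/3)*(v + 2)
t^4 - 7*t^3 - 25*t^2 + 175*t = t*(t - 7)*(t - 5)*(t + 5)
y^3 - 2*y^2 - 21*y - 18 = (y - 6)*(y + 1)*(y + 3)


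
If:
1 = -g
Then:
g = -1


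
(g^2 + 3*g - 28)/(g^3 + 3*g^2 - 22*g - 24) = (g + 7)/(g^2 + 7*g + 6)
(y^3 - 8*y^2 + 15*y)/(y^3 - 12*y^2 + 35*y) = (y - 3)/(y - 7)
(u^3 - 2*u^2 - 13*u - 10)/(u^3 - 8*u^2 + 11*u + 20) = (u + 2)/(u - 4)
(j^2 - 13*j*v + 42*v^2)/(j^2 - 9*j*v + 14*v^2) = (-j + 6*v)/(-j + 2*v)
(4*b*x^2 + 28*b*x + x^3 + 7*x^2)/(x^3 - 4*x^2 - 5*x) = (4*b*x + 28*b + x^2 + 7*x)/(x^2 - 4*x - 5)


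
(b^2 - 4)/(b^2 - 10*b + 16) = (b + 2)/(b - 8)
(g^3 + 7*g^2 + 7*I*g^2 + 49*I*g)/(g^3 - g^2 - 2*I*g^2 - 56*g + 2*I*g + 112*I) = g*(g + 7*I)/(g^2 - 2*g*(4 + I) + 16*I)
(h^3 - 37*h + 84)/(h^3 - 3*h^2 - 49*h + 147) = (h - 4)/(h - 7)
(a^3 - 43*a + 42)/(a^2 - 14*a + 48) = (a^2 + 6*a - 7)/(a - 8)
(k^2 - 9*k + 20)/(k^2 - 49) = (k^2 - 9*k + 20)/(k^2 - 49)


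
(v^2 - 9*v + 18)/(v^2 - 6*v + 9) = (v - 6)/(v - 3)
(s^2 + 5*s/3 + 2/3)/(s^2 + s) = (s + 2/3)/s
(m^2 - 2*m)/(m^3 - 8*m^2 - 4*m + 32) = m/(m^2 - 6*m - 16)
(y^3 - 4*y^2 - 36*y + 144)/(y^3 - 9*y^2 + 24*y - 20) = (y^3 - 4*y^2 - 36*y + 144)/(y^3 - 9*y^2 + 24*y - 20)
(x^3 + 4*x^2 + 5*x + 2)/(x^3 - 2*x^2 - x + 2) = (x^2 + 3*x + 2)/(x^2 - 3*x + 2)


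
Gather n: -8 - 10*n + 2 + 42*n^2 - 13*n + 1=42*n^2 - 23*n - 5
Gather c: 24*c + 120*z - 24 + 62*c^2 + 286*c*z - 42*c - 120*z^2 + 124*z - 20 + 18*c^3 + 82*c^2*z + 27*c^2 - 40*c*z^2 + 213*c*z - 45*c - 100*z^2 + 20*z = 18*c^3 + c^2*(82*z + 89) + c*(-40*z^2 + 499*z - 63) - 220*z^2 + 264*z - 44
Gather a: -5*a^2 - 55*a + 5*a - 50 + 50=-5*a^2 - 50*a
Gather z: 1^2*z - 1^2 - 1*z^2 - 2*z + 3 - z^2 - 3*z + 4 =-2*z^2 - 4*z + 6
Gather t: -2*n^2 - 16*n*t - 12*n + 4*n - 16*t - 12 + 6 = -2*n^2 - 8*n + t*(-16*n - 16) - 6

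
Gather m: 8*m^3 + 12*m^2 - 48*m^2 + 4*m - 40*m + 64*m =8*m^3 - 36*m^2 + 28*m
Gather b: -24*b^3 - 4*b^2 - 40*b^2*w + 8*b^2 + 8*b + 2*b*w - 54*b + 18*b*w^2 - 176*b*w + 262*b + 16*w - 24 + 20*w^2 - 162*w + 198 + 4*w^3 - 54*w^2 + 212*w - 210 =-24*b^3 + b^2*(4 - 40*w) + b*(18*w^2 - 174*w + 216) + 4*w^3 - 34*w^2 + 66*w - 36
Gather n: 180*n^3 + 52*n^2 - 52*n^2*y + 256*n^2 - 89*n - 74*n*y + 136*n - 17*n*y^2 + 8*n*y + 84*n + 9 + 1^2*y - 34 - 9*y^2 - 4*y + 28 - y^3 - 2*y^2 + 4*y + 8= 180*n^3 + n^2*(308 - 52*y) + n*(-17*y^2 - 66*y + 131) - y^3 - 11*y^2 + y + 11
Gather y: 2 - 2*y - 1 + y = 1 - y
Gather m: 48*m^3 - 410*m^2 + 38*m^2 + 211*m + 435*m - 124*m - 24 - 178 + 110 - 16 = 48*m^3 - 372*m^2 + 522*m - 108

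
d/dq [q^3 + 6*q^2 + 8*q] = 3*q^2 + 12*q + 8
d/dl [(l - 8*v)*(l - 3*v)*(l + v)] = 3*l^2 - 20*l*v + 13*v^2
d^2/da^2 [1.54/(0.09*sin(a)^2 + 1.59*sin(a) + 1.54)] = (-0.049896*sin(a)^4 - 0.661122*sin(a)^3 - 2.964654*sin(a)^2 + 5.093088*sin(a) + 7.35966)/(0.09*sin(a)^2 + 1.59*sin(a) + 1.54)^3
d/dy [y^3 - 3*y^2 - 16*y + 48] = 3*y^2 - 6*y - 16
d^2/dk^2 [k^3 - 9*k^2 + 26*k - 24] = 6*k - 18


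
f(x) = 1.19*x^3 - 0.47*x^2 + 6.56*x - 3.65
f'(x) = 3.57*x^2 - 0.94*x + 6.56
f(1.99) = 16.92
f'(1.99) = 18.83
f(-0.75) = -9.34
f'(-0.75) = 9.27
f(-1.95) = -27.05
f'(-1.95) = 21.97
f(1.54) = 9.68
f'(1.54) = 13.58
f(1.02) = 3.82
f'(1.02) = 9.32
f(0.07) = -3.19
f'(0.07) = 6.51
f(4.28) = 109.12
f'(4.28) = 67.93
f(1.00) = 3.63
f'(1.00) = 9.19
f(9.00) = 884.83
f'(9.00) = 287.27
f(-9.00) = -968.27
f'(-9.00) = 304.19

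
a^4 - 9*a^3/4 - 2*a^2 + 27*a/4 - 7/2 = (a - 2)*(a - 1)^2*(a + 7/4)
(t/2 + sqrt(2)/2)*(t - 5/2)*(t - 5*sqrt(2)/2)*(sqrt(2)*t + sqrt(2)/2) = sqrt(2)*t^4/2 - 3*t^3/2 - sqrt(2)*t^3 - 25*sqrt(2)*t^2/8 + 3*t^2 + 15*t/8 + 5*sqrt(2)*t + 25*sqrt(2)/8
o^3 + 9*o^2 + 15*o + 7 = (o + 1)^2*(o + 7)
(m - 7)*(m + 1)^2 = m^3 - 5*m^2 - 13*m - 7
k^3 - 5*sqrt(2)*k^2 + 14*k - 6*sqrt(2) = (k - 3*sqrt(2))*(k - sqrt(2))^2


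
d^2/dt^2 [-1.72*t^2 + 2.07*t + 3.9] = -3.44000000000000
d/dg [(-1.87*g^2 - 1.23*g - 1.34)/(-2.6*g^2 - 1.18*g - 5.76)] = (-0.991399999999999*g^2 + 14.5744*g + 5.5036)/(6.76*g^4 + 6.136*g^3 + 31.3444*g^2 + 13.5936*g + 33.1776)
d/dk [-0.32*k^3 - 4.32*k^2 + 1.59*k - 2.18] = -0.96*k^2 - 8.64*k + 1.59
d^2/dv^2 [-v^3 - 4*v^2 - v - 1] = -6*v - 8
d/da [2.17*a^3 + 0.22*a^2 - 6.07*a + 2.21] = 6.51*a^2 + 0.44*a - 6.07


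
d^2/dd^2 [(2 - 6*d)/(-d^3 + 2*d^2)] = 4*(9*d^3 - 24*d^2 + 28*d - 12)/(d^4*(d^3 - 6*d^2 + 12*d - 8))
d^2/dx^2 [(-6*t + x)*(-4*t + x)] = 2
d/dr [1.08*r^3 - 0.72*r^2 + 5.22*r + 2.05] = 3.24*r^2 - 1.44*r + 5.22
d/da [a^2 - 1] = 2*a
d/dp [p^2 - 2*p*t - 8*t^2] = 2*p - 2*t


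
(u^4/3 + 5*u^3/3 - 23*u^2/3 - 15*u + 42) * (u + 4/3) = u^5/3 + 19*u^4/9 - 49*u^3/9 - 227*u^2/9 + 22*u + 56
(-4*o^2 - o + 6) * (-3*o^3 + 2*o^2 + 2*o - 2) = 12*o^5 - 5*o^4 - 28*o^3 + 18*o^2 + 14*o - 12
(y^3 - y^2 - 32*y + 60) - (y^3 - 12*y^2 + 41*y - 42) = 11*y^2 - 73*y + 102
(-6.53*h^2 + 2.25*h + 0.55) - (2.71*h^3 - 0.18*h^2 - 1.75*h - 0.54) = -2.71*h^3 - 6.35*h^2 + 4.0*h + 1.09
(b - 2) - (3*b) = -2*b - 2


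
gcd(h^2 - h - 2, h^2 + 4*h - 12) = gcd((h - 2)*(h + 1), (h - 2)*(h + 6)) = h - 2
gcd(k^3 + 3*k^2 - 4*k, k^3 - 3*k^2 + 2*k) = k^2 - k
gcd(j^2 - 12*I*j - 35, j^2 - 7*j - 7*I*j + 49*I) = j - 7*I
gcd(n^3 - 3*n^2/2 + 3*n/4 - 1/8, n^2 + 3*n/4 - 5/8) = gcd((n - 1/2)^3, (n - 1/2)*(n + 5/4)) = n - 1/2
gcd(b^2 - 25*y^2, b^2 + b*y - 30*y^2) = -b + 5*y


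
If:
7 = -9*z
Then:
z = -7/9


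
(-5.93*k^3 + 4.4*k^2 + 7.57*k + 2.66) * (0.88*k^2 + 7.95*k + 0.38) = -5.2184*k^5 - 43.2715*k^4 + 39.3882*k^3 + 64.1943*k^2 + 24.0236*k + 1.0108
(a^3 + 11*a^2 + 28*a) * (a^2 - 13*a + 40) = a^5 - 2*a^4 - 75*a^3 + 76*a^2 + 1120*a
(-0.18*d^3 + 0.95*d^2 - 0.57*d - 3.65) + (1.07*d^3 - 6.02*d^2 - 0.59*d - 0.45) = 0.89*d^3 - 5.07*d^2 - 1.16*d - 4.1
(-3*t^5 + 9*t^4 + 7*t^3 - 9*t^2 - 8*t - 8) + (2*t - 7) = -3*t^5 + 9*t^4 + 7*t^3 - 9*t^2 - 6*t - 15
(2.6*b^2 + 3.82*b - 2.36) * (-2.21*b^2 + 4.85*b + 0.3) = -5.746*b^4 + 4.1678*b^3 + 24.5226*b^2 - 10.3*b - 0.708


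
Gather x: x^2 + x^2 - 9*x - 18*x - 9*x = 2*x^2 - 36*x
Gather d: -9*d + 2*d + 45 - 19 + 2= 28 - 7*d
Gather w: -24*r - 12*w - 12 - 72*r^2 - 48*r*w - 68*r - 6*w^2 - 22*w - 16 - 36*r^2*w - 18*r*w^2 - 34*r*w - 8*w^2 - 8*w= -72*r^2 - 92*r + w^2*(-18*r - 14) + w*(-36*r^2 - 82*r - 42) - 28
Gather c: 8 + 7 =15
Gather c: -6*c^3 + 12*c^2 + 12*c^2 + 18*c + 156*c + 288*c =-6*c^3 + 24*c^2 + 462*c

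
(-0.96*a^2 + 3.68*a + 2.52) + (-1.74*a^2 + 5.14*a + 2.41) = -2.7*a^2 + 8.82*a + 4.93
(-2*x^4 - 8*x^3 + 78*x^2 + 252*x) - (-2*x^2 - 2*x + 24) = -2*x^4 - 8*x^3 + 80*x^2 + 254*x - 24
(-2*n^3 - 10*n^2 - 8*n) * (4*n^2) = -8*n^5 - 40*n^4 - 32*n^3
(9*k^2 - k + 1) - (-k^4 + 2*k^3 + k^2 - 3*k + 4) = k^4 - 2*k^3 + 8*k^2 + 2*k - 3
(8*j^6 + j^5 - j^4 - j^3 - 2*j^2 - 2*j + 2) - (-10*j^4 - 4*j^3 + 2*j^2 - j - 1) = 8*j^6 + j^5 + 9*j^4 + 3*j^3 - 4*j^2 - j + 3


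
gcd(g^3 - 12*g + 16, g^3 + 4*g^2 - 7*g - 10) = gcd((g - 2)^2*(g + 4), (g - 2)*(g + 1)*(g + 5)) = g - 2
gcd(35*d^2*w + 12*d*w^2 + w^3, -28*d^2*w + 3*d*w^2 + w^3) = 7*d*w + w^2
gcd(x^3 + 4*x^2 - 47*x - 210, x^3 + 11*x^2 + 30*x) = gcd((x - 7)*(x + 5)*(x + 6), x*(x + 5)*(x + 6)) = x^2 + 11*x + 30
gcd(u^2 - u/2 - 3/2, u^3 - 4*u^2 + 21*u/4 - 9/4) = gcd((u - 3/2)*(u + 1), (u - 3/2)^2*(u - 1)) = u - 3/2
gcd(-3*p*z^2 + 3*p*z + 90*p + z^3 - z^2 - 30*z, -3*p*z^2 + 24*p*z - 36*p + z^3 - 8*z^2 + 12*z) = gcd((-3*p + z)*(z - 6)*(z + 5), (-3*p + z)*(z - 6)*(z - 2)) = -3*p*z + 18*p + z^2 - 6*z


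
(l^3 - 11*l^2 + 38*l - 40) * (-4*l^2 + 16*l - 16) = -4*l^5 + 60*l^4 - 344*l^3 + 944*l^2 - 1248*l + 640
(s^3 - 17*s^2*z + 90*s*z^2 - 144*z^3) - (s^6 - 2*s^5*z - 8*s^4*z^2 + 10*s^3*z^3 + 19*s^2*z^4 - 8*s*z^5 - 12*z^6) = -s^6 + 2*s^5*z + 8*s^4*z^2 - 10*s^3*z^3 + s^3 - 19*s^2*z^4 - 17*s^2*z + 8*s*z^5 + 90*s*z^2 + 12*z^6 - 144*z^3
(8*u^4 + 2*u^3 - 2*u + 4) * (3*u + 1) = 24*u^5 + 14*u^4 + 2*u^3 - 6*u^2 + 10*u + 4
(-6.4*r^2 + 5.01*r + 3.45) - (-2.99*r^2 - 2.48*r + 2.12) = -3.41*r^2 + 7.49*r + 1.33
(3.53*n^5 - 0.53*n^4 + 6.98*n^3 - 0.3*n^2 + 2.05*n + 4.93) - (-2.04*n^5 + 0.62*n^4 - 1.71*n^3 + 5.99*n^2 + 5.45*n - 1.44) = 5.57*n^5 - 1.15*n^4 + 8.69*n^3 - 6.29*n^2 - 3.4*n + 6.37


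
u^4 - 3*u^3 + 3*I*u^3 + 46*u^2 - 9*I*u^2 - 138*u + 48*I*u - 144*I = (u - 3)*(u - 6*I)*(u + I)*(u + 8*I)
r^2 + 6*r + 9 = (r + 3)^2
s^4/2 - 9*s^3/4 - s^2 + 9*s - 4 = (s/2 + 1)*(s - 4)*(s - 2)*(s - 1/2)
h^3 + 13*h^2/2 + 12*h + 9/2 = (h + 1/2)*(h + 3)^2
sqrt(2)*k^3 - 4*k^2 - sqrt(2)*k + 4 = (k - 1)*(k - 2*sqrt(2))*(sqrt(2)*k + sqrt(2))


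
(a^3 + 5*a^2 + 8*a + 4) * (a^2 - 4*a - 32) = a^5 + a^4 - 44*a^3 - 188*a^2 - 272*a - 128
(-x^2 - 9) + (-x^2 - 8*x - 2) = -2*x^2 - 8*x - 11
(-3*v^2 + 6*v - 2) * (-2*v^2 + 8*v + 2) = 6*v^4 - 36*v^3 + 46*v^2 - 4*v - 4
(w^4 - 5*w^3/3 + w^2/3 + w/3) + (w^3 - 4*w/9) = w^4 - 2*w^3/3 + w^2/3 - w/9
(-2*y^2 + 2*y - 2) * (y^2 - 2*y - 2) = -2*y^4 + 6*y^3 - 2*y^2 + 4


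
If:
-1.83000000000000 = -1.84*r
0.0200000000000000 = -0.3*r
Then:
No Solution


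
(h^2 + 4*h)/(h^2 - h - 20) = h/(h - 5)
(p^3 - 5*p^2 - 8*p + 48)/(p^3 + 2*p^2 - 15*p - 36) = (p - 4)/(p + 3)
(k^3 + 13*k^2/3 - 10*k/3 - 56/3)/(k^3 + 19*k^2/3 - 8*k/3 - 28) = (k + 4)/(k + 6)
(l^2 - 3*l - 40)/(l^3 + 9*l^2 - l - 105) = (l - 8)/(l^2 + 4*l - 21)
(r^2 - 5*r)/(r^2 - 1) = r*(r - 5)/(r^2 - 1)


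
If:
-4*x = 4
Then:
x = -1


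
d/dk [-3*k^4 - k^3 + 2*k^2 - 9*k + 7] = -12*k^3 - 3*k^2 + 4*k - 9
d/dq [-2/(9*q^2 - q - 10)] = 2*(18*q - 1)/(-9*q^2 + q + 10)^2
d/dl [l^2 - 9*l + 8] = 2*l - 9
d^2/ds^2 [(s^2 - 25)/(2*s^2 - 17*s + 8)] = 2*(34*s^3 - 348*s^2 + 2550*s - 6761)/(8*s^6 - 204*s^5 + 1830*s^4 - 6545*s^3 + 7320*s^2 - 3264*s + 512)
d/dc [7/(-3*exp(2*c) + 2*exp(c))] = 14*(3*exp(c) - 1)*exp(-c)/(3*exp(c) - 2)^2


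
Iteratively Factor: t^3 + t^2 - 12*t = (t + 4)*(t^2 - 3*t) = (t - 3)*(t + 4)*(t)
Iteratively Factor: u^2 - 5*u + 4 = (u - 1)*(u - 4)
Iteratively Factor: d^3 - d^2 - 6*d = (d)*(d^2 - d - 6) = d*(d - 3)*(d + 2)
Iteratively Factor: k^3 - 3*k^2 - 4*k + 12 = (k - 2)*(k^2 - k - 6) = (k - 3)*(k - 2)*(k + 2)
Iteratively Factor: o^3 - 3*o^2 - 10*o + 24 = (o - 4)*(o^2 + o - 6) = (o - 4)*(o - 2)*(o + 3)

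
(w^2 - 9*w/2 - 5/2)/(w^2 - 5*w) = (w + 1/2)/w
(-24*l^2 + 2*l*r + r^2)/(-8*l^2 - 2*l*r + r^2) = (6*l + r)/(2*l + r)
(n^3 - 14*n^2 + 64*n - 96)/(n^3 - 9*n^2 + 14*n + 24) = (n - 4)/(n + 1)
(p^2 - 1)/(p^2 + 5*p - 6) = (p + 1)/(p + 6)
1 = 1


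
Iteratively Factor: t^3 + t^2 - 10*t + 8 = (t - 1)*(t^2 + 2*t - 8) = (t - 1)*(t + 4)*(t - 2)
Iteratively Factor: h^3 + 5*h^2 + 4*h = (h + 4)*(h^2 + h) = (h + 1)*(h + 4)*(h)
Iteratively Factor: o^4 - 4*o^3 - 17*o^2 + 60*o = (o - 5)*(o^3 + o^2 - 12*o) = (o - 5)*(o - 3)*(o^2 + 4*o) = o*(o - 5)*(o - 3)*(o + 4)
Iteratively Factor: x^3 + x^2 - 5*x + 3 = (x - 1)*(x^2 + 2*x - 3) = (x - 1)*(x + 3)*(x - 1)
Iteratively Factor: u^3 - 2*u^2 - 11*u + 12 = (u + 3)*(u^2 - 5*u + 4) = (u - 4)*(u + 3)*(u - 1)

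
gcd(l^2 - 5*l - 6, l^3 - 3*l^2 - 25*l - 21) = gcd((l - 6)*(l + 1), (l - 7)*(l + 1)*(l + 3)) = l + 1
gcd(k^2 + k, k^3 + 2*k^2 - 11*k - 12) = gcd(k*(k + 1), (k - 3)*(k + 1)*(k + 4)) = k + 1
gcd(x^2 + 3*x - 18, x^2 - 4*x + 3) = x - 3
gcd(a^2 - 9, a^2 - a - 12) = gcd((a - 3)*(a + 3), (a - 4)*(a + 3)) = a + 3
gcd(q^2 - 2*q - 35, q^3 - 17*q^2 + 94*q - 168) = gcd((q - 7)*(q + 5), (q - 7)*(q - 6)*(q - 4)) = q - 7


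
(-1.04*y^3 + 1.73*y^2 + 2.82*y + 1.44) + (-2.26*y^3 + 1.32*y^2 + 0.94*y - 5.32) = -3.3*y^3 + 3.05*y^2 + 3.76*y - 3.88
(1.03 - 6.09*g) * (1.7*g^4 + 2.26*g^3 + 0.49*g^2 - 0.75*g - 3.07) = -10.353*g^5 - 12.0124*g^4 - 0.6563*g^3 + 5.0722*g^2 + 17.9238*g - 3.1621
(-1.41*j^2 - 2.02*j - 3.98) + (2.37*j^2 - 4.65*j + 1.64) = 0.96*j^2 - 6.67*j - 2.34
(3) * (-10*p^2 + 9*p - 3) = -30*p^2 + 27*p - 9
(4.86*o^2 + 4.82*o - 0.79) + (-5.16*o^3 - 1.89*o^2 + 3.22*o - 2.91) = -5.16*o^3 + 2.97*o^2 + 8.04*o - 3.7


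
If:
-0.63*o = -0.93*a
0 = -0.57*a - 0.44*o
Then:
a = 0.00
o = 0.00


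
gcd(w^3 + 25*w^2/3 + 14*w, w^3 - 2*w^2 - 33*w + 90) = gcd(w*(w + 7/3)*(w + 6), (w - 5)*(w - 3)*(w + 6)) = w + 6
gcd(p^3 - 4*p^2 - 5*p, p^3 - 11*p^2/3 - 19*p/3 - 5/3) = p^2 - 4*p - 5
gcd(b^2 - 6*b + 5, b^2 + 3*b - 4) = b - 1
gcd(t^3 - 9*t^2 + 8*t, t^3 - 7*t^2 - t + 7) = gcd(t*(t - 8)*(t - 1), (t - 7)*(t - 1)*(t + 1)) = t - 1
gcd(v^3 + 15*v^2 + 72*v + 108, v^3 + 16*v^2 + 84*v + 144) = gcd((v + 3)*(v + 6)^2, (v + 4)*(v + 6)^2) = v^2 + 12*v + 36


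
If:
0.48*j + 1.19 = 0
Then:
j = -2.48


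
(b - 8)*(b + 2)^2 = b^3 - 4*b^2 - 28*b - 32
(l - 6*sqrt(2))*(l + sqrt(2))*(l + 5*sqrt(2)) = l^3 - 62*l - 60*sqrt(2)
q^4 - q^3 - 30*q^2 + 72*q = q*(q - 4)*(q - 3)*(q + 6)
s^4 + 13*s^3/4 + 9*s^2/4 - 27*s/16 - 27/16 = (s - 3/4)*(s + 1)*(s + 3/2)^2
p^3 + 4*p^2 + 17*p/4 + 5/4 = (p + 1/2)*(p + 1)*(p + 5/2)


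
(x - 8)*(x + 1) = x^2 - 7*x - 8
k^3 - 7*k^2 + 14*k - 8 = (k - 4)*(k - 2)*(k - 1)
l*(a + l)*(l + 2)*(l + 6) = a*l^3 + 8*a*l^2 + 12*a*l + l^4 + 8*l^3 + 12*l^2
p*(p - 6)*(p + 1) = p^3 - 5*p^2 - 6*p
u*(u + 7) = u^2 + 7*u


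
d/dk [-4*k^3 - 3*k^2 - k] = -12*k^2 - 6*k - 1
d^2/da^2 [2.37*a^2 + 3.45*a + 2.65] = 4.74000000000000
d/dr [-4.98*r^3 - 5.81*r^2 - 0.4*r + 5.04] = -14.94*r^2 - 11.62*r - 0.4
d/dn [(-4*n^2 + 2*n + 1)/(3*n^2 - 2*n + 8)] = 2*(n^2 - 35*n + 9)/(9*n^4 - 12*n^3 + 52*n^2 - 32*n + 64)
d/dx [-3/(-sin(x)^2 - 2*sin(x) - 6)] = -6*(sin(x) + 1)*cos(x)/(sin(x)^2 + 2*sin(x) + 6)^2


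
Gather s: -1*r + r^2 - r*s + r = r^2 - r*s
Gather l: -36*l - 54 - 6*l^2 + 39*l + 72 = -6*l^2 + 3*l + 18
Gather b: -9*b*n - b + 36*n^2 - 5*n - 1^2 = b*(-9*n - 1) + 36*n^2 - 5*n - 1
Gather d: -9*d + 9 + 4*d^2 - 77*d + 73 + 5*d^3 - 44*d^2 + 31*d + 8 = 5*d^3 - 40*d^2 - 55*d + 90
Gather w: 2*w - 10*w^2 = -10*w^2 + 2*w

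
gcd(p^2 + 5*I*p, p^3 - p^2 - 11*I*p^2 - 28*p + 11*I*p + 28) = 1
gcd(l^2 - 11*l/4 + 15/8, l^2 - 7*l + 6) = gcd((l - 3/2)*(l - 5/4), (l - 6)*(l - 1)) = 1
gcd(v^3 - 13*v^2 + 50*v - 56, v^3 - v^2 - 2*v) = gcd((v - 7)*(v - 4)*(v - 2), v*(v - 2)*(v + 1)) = v - 2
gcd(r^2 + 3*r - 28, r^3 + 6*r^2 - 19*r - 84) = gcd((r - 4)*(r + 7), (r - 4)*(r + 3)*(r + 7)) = r^2 + 3*r - 28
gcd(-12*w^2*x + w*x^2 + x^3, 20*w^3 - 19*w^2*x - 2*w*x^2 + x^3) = 4*w + x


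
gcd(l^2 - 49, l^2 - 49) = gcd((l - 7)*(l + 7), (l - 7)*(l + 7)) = l^2 - 49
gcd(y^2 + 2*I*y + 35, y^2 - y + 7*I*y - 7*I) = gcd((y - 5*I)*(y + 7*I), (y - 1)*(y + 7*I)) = y + 7*I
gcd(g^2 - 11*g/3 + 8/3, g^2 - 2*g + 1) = g - 1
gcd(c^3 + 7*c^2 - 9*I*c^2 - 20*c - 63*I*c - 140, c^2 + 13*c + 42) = c + 7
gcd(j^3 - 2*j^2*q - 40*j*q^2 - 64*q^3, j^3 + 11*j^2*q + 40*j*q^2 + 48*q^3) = j + 4*q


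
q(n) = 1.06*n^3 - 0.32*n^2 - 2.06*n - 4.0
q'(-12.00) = 463.54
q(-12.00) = -1857.04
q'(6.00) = 108.58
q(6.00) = 201.08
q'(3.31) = 30.66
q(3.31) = 24.12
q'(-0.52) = -0.87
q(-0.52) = -3.16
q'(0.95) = 0.20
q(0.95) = -5.34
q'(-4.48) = 64.63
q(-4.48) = -96.50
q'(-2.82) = 25.03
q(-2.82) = -24.51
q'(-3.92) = 49.31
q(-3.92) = -64.69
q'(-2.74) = 23.57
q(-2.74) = -22.56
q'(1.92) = 8.43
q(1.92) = -1.63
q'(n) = 3.18*n^2 - 0.64*n - 2.06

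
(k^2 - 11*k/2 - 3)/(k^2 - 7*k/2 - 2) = (k - 6)/(k - 4)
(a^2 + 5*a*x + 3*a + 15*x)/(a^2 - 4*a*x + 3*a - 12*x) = (-a - 5*x)/(-a + 4*x)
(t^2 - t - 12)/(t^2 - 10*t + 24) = (t + 3)/(t - 6)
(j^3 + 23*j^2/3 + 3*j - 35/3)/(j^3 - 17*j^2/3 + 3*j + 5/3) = (3*j^2 + 26*j + 35)/(3*j^2 - 14*j - 5)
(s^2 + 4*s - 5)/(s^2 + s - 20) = (s - 1)/(s - 4)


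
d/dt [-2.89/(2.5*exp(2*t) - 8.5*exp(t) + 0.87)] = (14.45*exp(t) - 24.565)*exp(t)/(2.5*exp(2*t) - 8.5*exp(t) + 0.87)^2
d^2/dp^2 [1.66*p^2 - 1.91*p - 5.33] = 3.32000000000000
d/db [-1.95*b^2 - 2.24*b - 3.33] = -3.9*b - 2.24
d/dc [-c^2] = -2*c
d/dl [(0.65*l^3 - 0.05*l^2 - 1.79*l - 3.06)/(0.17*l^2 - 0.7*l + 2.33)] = (0.1105*l^4 - 0.91*l^3 + 4.8828*l^2 + 0.8074*l - 6.3127)/(0.0289*l^4 - 0.238*l^3 + 1.2822*l^2 - 3.262*l + 5.4289)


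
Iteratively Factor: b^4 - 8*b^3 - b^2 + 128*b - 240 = (b - 3)*(b^3 - 5*b^2 - 16*b + 80) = (b - 5)*(b - 3)*(b^2 - 16) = (b - 5)*(b - 4)*(b - 3)*(b + 4)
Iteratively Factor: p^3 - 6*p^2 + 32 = (p - 4)*(p^2 - 2*p - 8) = (p - 4)^2*(p + 2)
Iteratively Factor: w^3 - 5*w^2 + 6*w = (w)*(w^2 - 5*w + 6) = w*(w - 3)*(w - 2)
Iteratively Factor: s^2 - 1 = (s + 1)*(s - 1)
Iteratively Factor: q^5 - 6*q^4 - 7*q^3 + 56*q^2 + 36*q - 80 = (q + 2)*(q^4 - 8*q^3 + 9*q^2 + 38*q - 40) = (q - 4)*(q + 2)*(q^3 - 4*q^2 - 7*q + 10) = (q - 4)*(q + 2)^2*(q^2 - 6*q + 5) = (q - 4)*(q - 1)*(q + 2)^2*(q - 5)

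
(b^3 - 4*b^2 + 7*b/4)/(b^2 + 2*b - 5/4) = b*(2*b - 7)/(2*b + 5)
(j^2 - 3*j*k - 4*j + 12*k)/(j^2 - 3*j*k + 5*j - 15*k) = (j - 4)/(j + 5)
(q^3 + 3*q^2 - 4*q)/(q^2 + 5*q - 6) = q*(q + 4)/(q + 6)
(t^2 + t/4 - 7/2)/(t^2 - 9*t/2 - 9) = (-4*t^2 - t + 14)/(2*(-2*t^2 + 9*t + 18))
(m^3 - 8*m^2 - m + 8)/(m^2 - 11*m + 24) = (m^2 - 1)/(m - 3)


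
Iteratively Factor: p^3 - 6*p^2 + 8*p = (p - 2)*(p^2 - 4*p) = (p - 4)*(p - 2)*(p)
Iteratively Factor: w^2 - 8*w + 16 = (w - 4)*(w - 4)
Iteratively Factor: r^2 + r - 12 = (r - 3)*(r + 4)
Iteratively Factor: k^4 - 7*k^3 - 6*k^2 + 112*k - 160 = (k + 4)*(k^3 - 11*k^2 + 38*k - 40) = (k - 4)*(k + 4)*(k^2 - 7*k + 10) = (k - 4)*(k - 2)*(k + 4)*(k - 5)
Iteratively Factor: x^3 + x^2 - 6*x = (x - 2)*(x^2 + 3*x) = (x - 2)*(x + 3)*(x)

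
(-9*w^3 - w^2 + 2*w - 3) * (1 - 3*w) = 27*w^4 - 6*w^3 - 7*w^2 + 11*w - 3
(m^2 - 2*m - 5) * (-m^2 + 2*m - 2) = -m^4 + 4*m^3 - m^2 - 6*m + 10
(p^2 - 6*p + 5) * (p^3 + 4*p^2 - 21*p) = p^5 - 2*p^4 - 40*p^3 + 146*p^2 - 105*p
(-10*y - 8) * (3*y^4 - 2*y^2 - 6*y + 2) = -30*y^5 - 24*y^4 + 20*y^3 + 76*y^2 + 28*y - 16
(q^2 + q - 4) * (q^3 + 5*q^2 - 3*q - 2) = q^5 + 6*q^4 - 2*q^3 - 25*q^2 + 10*q + 8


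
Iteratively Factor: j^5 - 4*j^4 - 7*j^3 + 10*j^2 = (j)*(j^4 - 4*j^3 - 7*j^2 + 10*j) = j^2*(j^3 - 4*j^2 - 7*j + 10) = j^2*(j + 2)*(j^2 - 6*j + 5) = j^2*(j - 5)*(j + 2)*(j - 1)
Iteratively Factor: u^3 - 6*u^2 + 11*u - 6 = (u - 2)*(u^2 - 4*u + 3) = (u - 2)*(u - 1)*(u - 3)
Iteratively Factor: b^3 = (b)*(b^2) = b^2*(b)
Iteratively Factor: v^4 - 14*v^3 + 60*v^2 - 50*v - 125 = (v - 5)*(v^3 - 9*v^2 + 15*v + 25) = (v - 5)^2*(v^2 - 4*v - 5) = (v - 5)^3*(v + 1)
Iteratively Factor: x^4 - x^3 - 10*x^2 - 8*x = (x)*(x^3 - x^2 - 10*x - 8) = x*(x + 1)*(x^2 - 2*x - 8) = x*(x - 4)*(x + 1)*(x + 2)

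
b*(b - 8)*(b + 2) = b^3 - 6*b^2 - 16*b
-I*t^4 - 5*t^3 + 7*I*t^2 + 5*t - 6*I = (t - 1)*(t - 3*I)*(t - 2*I)*(-I*t - I)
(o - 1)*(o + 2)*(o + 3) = o^3 + 4*o^2 + o - 6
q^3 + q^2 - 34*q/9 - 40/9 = (q - 2)*(q + 4/3)*(q + 5/3)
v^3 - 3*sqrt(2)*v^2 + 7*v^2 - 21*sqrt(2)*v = v*(v + 7)*(v - 3*sqrt(2))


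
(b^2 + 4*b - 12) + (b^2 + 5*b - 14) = 2*b^2 + 9*b - 26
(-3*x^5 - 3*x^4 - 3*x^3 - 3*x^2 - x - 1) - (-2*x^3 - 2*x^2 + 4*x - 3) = -3*x^5 - 3*x^4 - x^3 - x^2 - 5*x + 2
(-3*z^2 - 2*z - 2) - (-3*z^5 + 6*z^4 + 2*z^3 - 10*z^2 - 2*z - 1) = 3*z^5 - 6*z^4 - 2*z^3 + 7*z^2 - 1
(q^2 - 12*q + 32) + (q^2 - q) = 2*q^2 - 13*q + 32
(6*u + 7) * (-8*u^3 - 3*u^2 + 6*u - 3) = -48*u^4 - 74*u^3 + 15*u^2 + 24*u - 21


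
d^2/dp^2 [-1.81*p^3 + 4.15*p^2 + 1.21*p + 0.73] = 8.3 - 10.86*p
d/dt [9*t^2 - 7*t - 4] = 18*t - 7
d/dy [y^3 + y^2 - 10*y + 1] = 3*y^2 + 2*y - 10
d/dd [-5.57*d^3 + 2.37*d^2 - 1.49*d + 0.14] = -16.71*d^2 + 4.74*d - 1.49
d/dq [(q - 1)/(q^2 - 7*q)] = (-q^2 + 2*q - 7)/(q^2*(q^2 - 14*q + 49))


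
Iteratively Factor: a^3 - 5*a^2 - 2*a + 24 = (a + 2)*(a^2 - 7*a + 12) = (a - 3)*(a + 2)*(a - 4)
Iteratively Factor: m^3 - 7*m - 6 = (m + 1)*(m^2 - m - 6) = (m + 1)*(m + 2)*(m - 3)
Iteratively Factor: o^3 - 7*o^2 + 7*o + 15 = (o - 3)*(o^2 - 4*o - 5) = (o - 3)*(o + 1)*(o - 5)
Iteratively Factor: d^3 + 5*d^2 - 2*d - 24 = (d + 3)*(d^2 + 2*d - 8) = (d - 2)*(d + 3)*(d + 4)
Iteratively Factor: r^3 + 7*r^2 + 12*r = (r + 4)*(r^2 + 3*r) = (r + 3)*(r + 4)*(r)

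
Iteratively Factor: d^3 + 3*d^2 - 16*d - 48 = (d + 4)*(d^2 - d - 12) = (d - 4)*(d + 4)*(d + 3)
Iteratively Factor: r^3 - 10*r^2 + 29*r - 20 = (r - 1)*(r^2 - 9*r + 20) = (r - 5)*(r - 1)*(r - 4)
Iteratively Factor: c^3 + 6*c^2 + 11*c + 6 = (c + 3)*(c^2 + 3*c + 2) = (c + 1)*(c + 3)*(c + 2)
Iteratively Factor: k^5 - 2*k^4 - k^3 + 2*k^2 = (k)*(k^4 - 2*k^3 - k^2 + 2*k) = k*(k - 1)*(k^3 - k^2 - 2*k) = k^2*(k - 1)*(k^2 - k - 2) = k^2*(k - 1)*(k + 1)*(k - 2)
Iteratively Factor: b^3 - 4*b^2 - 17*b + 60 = (b - 5)*(b^2 + b - 12) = (b - 5)*(b - 3)*(b + 4)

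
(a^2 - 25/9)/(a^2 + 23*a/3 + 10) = (a - 5/3)/(a + 6)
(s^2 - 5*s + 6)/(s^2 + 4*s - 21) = (s - 2)/(s + 7)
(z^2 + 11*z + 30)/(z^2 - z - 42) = (z + 5)/(z - 7)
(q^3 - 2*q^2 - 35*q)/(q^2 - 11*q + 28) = q*(q + 5)/(q - 4)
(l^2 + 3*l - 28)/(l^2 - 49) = (l - 4)/(l - 7)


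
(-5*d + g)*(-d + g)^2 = -5*d^3 + 11*d^2*g - 7*d*g^2 + g^3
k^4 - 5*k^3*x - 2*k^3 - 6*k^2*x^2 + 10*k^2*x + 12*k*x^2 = k*(k - 2)*(k - 6*x)*(k + x)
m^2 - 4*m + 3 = (m - 3)*(m - 1)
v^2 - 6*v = v*(v - 6)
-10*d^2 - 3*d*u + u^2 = (-5*d + u)*(2*d + u)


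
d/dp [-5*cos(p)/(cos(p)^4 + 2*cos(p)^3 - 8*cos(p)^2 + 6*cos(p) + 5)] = 20*(-3*cos(p)^4 - 4*cos(p)^3 + 8*cos(p)^2 + 5)*sin(p)/(2*sin(p)^4 + 12*sin(p)^2 + 15*cos(p) + cos(3*p) - 4)^2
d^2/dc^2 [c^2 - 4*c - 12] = 2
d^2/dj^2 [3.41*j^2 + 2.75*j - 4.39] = 6.82000000000000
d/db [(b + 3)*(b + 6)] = 2*b + 9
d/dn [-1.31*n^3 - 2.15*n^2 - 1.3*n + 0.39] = -3.93*n^2 - 4.3*n - 1.3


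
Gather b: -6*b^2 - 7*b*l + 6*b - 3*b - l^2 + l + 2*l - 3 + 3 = -6*b^2 + b*(3 - 7*l) - l^2 + 3*l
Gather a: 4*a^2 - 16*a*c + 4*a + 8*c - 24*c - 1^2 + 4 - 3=4*a^2 + a*(4 - 16*c) - 16*c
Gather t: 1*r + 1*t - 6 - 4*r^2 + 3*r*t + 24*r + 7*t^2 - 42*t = -4*r^2 + 25*r + 7*t^2 + t*(3*r - 41) - 6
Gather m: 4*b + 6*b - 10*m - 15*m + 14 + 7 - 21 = 10*b - 25*m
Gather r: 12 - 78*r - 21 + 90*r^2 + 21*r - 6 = 90*r^2 - 57*r - 15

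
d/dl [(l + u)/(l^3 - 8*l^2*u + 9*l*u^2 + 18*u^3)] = (-2*l + 9*u)/(l^4 - 18*l^3*u + 117*l^2*u^2 - 324*l*u^3 + 324*u^4)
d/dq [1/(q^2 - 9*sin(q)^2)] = 2*(-q + 9*sin(2*q)/2)/(q^2 - 9*sin(q)^2)^2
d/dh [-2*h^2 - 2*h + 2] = -4*h - 2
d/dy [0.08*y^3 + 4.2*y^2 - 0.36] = y*(0.24*y + 8.4)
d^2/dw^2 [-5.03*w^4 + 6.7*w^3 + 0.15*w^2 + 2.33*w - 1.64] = -60.36*w^2 + 40.2*w + 0.3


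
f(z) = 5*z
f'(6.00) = 5.00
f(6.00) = 30.00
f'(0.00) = 5.00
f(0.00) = 0.00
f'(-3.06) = 5.00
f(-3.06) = -15.30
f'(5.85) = 5.00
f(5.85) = 29.25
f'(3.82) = 5.00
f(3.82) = 19.10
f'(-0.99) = 5.00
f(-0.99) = -4.95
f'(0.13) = 5.00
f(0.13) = 0.65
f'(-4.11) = 5.00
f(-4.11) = -20.55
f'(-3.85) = 5.00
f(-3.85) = -19.25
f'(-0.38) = 5.00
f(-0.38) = -1.90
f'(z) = 5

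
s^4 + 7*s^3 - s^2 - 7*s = s*(s - 1)*(s + 1)*(s + 7)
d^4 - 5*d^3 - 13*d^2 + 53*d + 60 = (d - 5)*(d - 4)*(d + 1)*(d + 3)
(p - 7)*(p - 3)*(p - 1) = p^3 - 11*p^2 + 31*p - 21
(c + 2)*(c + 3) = c^2 + 5*c + 6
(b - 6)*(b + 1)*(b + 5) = b^3 - 31*b - 30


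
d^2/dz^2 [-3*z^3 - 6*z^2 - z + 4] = -18*z - 12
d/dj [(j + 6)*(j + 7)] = 2*j + 13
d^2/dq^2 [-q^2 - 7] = -2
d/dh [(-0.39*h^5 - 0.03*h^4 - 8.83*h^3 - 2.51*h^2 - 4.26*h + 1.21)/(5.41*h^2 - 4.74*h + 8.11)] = (-6.3297*h^6 + 7.0698*h^5 - 63.1582*h^4 + 82.7352*h^3 - 179.8899*h^2 - 53.8044*h - 28.8132)/(29.2681*h^4 - 51.2868*h^3 + 110.2178*h^2 - 76.8828*h + 65.7721)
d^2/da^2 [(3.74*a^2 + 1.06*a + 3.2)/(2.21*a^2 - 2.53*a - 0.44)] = (52.177216*a^3 + 115.595376*a^2 - 101.168496*a + 46.277264)/(10.793861*a^6 - 37.070319*a^5 + 35.990955*a^4 - 1.433245*a^3 - 7.16562*a^2 - 1.469424*a - 0.085184)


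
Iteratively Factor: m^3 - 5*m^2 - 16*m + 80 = (m - 5)*(m^2 - 16) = (m - 5)*(m - 4)*(m + 4)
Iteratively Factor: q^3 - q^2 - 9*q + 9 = (q + 3)*(q^2 - 4*q + 3) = (q - 1)*(q + 3)*(q - 3)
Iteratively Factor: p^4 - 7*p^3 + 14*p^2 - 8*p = (p - 4)*(p^3 - 3*p^2 + 2*p) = (p - 4)*(p - 2)*(p^2 - p) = (p - 4)*(p - 2)*(p - 1)*(p)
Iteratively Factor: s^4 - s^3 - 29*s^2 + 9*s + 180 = (s - 5)*(s^3 + 4*s^2 - 9*s - 36) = (s - 5)*(s + 4)*(s^2 - 9) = (s - 5)*(s - 3)*(s + 4)*(s + 3)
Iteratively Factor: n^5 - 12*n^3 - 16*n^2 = (n + 2)*(n^4 - 2*n^3 - 8*n^2) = (n - 4)*(n + 2)*(n^3 + 2*n^2) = (n - 4)*(n + 2)^2*(n^2) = n*(n - 4)*(n + 2)^2*(n)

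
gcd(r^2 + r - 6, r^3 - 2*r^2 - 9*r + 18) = r^2 + r - 6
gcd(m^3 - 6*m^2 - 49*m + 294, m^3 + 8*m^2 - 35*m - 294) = m^2 + m - 42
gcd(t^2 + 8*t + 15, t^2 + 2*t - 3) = t + 3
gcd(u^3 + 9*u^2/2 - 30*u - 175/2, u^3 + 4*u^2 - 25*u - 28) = u + 7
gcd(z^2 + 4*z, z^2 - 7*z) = z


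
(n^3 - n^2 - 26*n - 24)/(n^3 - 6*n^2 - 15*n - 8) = (n^2 - 2*n - 24)/(n^2 - 7*n - 8)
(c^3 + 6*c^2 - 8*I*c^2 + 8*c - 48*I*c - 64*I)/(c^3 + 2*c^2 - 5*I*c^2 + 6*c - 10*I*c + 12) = (c^2 + c*(4 - 8*I) - 32*I)/(c^2 - 5*I*c + 6)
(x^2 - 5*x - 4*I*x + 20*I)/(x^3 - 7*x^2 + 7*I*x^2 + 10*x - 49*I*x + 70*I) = (x - 4*I)/(x^2 + x*(-2 + 7*I) - 14*I)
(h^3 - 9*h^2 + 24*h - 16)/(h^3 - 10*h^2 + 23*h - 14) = (h^2 - 8*h + 16)/(h^2 - 9*h + 14)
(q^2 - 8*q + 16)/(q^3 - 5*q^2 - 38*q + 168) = (q - 4)/(q^2 - q - 42)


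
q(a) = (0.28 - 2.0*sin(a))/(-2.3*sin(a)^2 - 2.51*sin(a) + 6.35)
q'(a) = (0.28 - 2.0*sin(a))*(4.6*sin(a)*cos(a) + 2.51*cos(a))/(-2.3*sin(a)^2 - 2.51*sin(a) + 6.35)^2 - 2.0*cos(a)/(-2.3*sin(a)^2 - 2.51*sin(a) + 6.35)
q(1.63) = -1.11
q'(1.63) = 0.38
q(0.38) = -0.09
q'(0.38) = -0.43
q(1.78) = -0.99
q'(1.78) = 1.10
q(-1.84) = 0.33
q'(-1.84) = 0.11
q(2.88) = -0.04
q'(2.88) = 0.38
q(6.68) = -0.10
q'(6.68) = -0.44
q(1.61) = -1.11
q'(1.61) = 0.25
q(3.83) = 0.22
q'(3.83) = 0.23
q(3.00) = 0.00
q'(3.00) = 0.33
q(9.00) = -0.11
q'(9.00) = 0.46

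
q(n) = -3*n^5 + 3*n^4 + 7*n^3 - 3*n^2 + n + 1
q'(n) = -15*n^4 + 12*n^3 + 21*n^2 - 6*n + 1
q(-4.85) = 8837.55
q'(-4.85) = -9144.56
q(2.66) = -135.14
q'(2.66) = -391.48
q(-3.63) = 2034.74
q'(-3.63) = -2878.95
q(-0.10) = 0.86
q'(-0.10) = 1.80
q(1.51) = 11.82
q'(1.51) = 3.15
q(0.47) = 1.61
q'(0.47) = 3.33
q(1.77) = 9.52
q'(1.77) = -24.51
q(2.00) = -1.00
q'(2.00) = -71.00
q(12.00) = -672611.00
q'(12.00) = -287351.00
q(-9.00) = 191476.00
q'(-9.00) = -105407.00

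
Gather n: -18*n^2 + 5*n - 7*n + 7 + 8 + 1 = -18*n^2 - 2*n + 16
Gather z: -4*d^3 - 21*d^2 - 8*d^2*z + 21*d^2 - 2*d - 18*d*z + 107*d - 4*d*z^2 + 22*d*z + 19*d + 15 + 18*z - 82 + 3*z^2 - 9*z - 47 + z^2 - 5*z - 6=-4*d^3 + 124*d + z^2*(4 - 4*d) + z*(-8*d^2 + 4*d + 4) - 120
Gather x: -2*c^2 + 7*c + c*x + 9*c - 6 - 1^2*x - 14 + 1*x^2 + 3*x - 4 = -2*c^2 + 16*c + x^2 + x*(c + 2) - 24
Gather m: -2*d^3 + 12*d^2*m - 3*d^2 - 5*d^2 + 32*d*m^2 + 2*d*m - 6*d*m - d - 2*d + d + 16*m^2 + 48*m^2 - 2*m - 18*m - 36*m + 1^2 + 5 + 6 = -2*d^3 - 8*d^2 - 2*d + m^2*(32*d + 64) + m*(12*d^2 - 4*d - 56) + 12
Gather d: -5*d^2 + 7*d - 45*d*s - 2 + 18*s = -5*d^2 + d*(7 - 45*s) + 18*s - 2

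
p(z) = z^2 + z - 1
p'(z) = 2*z + 1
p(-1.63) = 0.03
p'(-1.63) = -2.26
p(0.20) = -0.76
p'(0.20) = 1.40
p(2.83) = 9.84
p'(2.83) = 6.66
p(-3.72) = 9.12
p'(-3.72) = -6.44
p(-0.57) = -1.25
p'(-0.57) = -0.14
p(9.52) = 99.15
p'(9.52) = 20.04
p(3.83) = 17.50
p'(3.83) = 8.66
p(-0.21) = -1.17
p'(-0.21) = 0.58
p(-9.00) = 71.00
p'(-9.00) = -17.00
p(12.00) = 155.00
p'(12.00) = 25.00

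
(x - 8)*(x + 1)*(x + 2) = x^3 - 5*x^2 - 22*x - 16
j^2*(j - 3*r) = j^3 - 3*j^2*r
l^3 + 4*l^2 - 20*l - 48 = (l - 4)*(l + 2)*(l + 6)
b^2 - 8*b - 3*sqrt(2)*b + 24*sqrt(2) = (b - 8)*(b - 3*sqrt(2))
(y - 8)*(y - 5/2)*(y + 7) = y^3 - 7*y^2/2 - 107*y/2 + 140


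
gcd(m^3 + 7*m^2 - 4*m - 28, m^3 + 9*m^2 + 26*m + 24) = m + 2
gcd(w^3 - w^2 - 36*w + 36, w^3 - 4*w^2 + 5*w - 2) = w - 1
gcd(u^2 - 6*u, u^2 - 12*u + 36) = u - 6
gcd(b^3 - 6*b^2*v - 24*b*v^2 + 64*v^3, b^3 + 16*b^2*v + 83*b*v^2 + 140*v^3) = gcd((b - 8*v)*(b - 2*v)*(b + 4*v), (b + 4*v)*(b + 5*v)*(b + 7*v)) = b + 4*v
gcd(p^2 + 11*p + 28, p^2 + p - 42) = p + 7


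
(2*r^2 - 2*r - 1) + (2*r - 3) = 2*r^2 - 4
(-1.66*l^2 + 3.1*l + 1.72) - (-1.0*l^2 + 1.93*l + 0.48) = -0.66*l^2 + 1.17*l + 1.24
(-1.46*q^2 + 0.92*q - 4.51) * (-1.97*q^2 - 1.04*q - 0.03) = 2.8762*q^4 - 0.294*q^3 + 7.9717*q^2 + 4.6628*q + 0.1353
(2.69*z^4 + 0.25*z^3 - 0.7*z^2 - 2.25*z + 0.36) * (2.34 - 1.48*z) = -3.9812*z^5 + 5.9246*z^4 + 1.621*z^3 + 1.692*z^2 - 5.7978*z + 0.8424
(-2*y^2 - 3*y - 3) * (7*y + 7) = -14*y^3 - 35*y^2 - 42*y - 21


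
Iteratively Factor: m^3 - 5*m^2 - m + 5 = (m - 5)*(m^2 - 1) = (m - 5)*(m - 1)*(m + 1)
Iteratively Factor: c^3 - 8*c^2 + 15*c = (c - 3)*(c^2 - 5*c) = c*(c - 3)*(c - 5)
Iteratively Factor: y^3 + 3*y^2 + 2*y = (y + 1)*(y^2 + 2*y) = (y + 1)*(y + 2)*(y)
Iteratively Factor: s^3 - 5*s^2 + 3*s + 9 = (s - 3)*(s^2 - 2*s - 3) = (s - 3)^2*(s + 1)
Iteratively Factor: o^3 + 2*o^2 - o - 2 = (o - 1)*(o^2 + 3*o + 2) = (o - 1)*(o + 2)*(o + 1)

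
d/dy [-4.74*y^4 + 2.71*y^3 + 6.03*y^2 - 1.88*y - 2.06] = -18.96*y^3 + 8.13*y^2 + 12.06*y - 1.88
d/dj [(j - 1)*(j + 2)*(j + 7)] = 3*j^2 + 16*j + 5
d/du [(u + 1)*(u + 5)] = 2*u + 6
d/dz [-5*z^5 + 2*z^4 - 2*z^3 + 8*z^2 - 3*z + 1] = -25*z^4 + 8*z^3 - 6*z^2 + 16*z - 3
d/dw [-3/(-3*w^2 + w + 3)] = 3*(1 - 6*w)/(-3*w^2 + w + 3)^2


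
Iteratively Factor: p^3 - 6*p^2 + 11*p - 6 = (p - 2)*(p^2 - 4*p + 3) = (p - 2)*(p - 1)*(p - 3)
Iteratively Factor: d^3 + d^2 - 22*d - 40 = (d + 2)*(d^2 - d - 20) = (d - 5)*(d + 2)*(d + 4)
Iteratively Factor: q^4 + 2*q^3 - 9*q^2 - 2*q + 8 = (q - 2)*(q^3 + 4*q^2 - q - 4) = (q - 2)*(q + 1)*(q^2 + 3*q - 4) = (q - 2)*(q - 1)*(q + 1)*(q + 4)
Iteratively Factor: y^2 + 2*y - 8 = (y + 4)*(y - 2)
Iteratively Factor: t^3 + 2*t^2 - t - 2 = (t - 1)*(t^2 + 3*t + 2) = (t - 1)*(t + 1)*(t + 2)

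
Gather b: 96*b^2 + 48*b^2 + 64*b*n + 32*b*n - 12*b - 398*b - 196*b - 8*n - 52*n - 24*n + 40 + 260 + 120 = 144*b^2 + b*(96*n - 606) - 84*n + 420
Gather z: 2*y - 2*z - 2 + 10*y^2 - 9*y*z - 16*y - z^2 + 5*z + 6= 10*y^2 - 14*y - z^2 + z*(3 - 9*y) + 4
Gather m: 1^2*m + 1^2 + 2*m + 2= 3*m + 3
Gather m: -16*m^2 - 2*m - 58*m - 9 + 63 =-16*m^2 - 60*m + 54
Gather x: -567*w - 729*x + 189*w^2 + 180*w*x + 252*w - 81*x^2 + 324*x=189*w^2 - 315*w - 81*x^2 + x*(180*w - 405)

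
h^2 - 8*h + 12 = (h - 6)*(h - 2)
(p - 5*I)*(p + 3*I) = p^2 - 2*I*p + 15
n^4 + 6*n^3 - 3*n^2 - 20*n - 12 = (n - 2)*(n + 1)^2*(n + 6)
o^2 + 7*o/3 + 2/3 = (o + 1/3)*(o + 2)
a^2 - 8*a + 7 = (a - 7)*(a - 1)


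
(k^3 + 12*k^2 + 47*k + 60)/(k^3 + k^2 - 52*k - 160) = (k + 3)/(k - 8)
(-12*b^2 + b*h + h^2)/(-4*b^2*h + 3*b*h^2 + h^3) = (3*b - h)/(h*(b - h))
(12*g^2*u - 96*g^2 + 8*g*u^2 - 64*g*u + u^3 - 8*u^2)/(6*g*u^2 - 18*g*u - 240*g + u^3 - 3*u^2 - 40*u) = (2*g + u)/(u + 5)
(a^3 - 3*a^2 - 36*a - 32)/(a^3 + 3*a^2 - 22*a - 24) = (a^2 - 4*a - 32)/(a^2 + 2*a - 24)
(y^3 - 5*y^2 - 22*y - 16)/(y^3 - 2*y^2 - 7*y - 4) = (y^2 - 6*y - 16)/(y^2 - 3*y - 4)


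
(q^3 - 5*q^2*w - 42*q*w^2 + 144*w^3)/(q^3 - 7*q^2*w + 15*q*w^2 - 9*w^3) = (q^2 - 2*q*w - 48*w^2)/(q^2 - 4*q*w + 3*w^2)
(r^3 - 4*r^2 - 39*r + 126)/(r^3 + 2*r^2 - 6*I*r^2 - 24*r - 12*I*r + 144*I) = (r^2 - 10*r + 21)/(r^2 + r*(-4 - 6*I) + 24*I)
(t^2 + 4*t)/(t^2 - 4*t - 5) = t*(t + 4)/(t^2 - 4*t - 5)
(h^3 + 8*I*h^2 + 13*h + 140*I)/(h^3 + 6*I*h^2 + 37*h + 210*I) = (h - 4*I)/(h - 6*I)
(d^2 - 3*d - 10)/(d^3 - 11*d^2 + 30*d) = (d + 2)/(d*(d - 6))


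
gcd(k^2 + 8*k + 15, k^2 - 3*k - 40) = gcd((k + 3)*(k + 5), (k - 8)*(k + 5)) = k + 5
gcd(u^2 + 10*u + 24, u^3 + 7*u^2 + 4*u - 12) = u + 6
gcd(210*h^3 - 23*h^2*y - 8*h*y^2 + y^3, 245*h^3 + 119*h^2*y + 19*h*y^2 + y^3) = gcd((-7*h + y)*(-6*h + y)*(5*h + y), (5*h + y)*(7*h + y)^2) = 5*h + y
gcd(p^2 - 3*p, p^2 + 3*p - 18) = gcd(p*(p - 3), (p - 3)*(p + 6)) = p - 3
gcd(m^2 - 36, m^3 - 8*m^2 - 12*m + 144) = m - 6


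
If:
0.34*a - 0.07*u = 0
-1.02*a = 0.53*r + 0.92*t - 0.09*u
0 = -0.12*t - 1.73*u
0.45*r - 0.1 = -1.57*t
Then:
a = -0.00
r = -0.22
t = 0.13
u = -0.01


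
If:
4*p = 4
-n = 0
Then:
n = 0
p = 1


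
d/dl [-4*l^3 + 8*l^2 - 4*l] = -12*l^2 + 16*l - 4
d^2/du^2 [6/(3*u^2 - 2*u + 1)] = 12*(-9*u^2 + 6*u + 4*(3*u - 1)^2 - 3)/(3*u^2 - 2*u + 1)^3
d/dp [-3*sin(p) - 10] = -3*cos(p)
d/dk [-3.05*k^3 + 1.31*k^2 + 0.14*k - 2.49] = -9.15*k^2 + 2.62*k + 0.14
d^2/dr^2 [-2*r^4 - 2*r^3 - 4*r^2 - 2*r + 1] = -24*r^2 - 12*r - 8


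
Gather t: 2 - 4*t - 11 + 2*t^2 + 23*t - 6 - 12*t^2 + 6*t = -10*t^2 + 25*t - 15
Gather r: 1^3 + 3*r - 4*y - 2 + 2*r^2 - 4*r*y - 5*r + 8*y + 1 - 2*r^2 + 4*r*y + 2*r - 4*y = 0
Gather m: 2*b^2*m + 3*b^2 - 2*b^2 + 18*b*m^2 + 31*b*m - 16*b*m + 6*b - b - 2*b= b^2 + 18*b*m^2 + 3*b + m*(2*b^2 + 15*b)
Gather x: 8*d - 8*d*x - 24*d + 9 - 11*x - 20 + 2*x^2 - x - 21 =-16*d + 2*x^2 + x*(-8*d - 12) - 32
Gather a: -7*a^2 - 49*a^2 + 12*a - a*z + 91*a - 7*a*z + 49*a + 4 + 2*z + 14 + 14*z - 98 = -56*a^2 + a*(152 - 8*z) + 16*z - 80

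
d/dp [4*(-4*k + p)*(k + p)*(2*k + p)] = -40*k^2 - 8*k*p + 12*p^2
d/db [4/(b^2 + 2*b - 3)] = 8*(-b - 1)/(b^2 + 2*b - 3)^2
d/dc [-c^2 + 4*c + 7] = 4 - 2*c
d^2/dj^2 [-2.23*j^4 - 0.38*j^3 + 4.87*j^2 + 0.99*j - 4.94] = -26.76*j^2 - 2.28*j + 9.74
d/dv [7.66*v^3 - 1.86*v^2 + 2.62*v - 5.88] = 22.98*v^2 - 3.72*v + 2.62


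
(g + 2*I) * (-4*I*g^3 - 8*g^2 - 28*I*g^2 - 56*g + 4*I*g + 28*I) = -4*I*g^4 - 28*I*g^3 - 12*I*g^2 - 8*g - 84*I*g - 56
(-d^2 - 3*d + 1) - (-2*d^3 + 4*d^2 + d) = 2*d^3 - 5*d^2 - 4*d + 1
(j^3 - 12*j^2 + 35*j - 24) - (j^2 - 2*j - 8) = j^3 - 13*j^2 + 37*j - 16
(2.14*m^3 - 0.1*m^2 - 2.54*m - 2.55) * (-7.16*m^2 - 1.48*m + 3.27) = -15.3224*m^5 - 2.4512*m^4 + 25.3322*m^3 + 21.6902*m^2 - 4.5318*m - 8.3385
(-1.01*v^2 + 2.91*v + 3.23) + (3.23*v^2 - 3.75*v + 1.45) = 2.22*v^2 - 0.84*v + 4.68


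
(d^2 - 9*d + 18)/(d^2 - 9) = (d - 6)/(d + 3)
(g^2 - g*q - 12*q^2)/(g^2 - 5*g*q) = (g^2 - g*q - 12*q^2)/(g*(g - 5*q))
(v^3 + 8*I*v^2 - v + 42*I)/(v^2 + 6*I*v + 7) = (v^2 + I*v + 6)/(v - I)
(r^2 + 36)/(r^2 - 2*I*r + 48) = (r - 6*I)/(r - 8*I)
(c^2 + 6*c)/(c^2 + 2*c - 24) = c/(c - 4)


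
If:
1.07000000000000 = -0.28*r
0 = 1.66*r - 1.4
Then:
No Solution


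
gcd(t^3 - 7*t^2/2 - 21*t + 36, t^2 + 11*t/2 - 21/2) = t - 3/2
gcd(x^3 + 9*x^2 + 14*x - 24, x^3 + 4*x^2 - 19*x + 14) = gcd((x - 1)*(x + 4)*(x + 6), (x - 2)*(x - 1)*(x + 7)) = x - 1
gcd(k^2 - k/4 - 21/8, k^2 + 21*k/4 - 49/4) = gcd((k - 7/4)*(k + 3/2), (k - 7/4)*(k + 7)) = k - 7/4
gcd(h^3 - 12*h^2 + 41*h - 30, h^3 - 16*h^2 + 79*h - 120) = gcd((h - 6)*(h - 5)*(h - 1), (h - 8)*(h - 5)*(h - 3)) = h - 5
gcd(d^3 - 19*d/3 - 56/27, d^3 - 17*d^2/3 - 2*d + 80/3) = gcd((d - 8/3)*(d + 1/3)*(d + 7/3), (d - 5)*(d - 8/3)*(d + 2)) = d - 8/3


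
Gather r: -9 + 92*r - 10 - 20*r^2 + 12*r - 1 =-20*r^2 + 104*r - 20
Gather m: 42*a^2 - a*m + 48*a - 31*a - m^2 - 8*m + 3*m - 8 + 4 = 42*a^2 + 17*a - m^2 + m*(-a - 5) - 4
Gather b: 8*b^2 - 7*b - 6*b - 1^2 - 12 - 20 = 8*b^2 - 13*b - 33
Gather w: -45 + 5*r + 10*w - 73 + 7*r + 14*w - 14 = 12*r + 24*w - 132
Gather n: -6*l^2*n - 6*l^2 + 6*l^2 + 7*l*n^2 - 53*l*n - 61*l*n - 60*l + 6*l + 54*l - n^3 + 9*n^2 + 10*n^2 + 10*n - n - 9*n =-n^3 + n^2*(7*l + 19) + n*(-6*l^2 - 114*l)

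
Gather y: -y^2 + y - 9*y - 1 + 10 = -y^2 - 8*y + 9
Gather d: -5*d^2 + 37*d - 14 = -5*d^2 + 37*d - 14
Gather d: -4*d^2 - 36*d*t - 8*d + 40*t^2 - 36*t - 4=-4*d^2 + d*(-36*t - 8) + 40*t^2 - 36*t - 4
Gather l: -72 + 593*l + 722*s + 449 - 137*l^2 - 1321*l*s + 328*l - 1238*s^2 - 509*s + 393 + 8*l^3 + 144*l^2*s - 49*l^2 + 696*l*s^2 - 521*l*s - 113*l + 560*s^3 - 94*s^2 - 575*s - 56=8*l^3 + l^2*(144*s - 186) + l*(696*s^2 - 1842*s + 808) + 560*s^3 - 1332*s^2 - 362*s + 714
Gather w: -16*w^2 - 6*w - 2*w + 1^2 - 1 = -16*w^2 - 8*w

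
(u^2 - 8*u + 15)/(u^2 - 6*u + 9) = (u - 5)/(u - 3)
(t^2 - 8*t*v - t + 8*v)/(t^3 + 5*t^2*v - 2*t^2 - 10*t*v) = (t^2 - 8*t*v - t + 8*v)/(t*(t^2 + 5*t*v - 2*t - 10*v))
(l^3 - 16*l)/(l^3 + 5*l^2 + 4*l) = (l - 4)/(l + 1)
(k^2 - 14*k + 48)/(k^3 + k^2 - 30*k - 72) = (k - 8)/(k^2 + 7*k + 12)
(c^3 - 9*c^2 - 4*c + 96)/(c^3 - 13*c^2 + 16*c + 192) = (c - 4)/(c - 8)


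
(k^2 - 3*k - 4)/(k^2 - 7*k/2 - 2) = 2*(k + 1)/(2*k + 1)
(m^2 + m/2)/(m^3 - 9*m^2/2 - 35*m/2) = (2*m + 1)/(2*m^2 - 9*m - 35)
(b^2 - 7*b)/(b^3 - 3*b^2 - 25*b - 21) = b/(b^2 + 4*b + 3)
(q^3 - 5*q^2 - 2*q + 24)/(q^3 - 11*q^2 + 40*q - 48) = (q + 2)/(q - 4)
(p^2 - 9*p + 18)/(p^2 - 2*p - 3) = (p - 6)/(p + 1)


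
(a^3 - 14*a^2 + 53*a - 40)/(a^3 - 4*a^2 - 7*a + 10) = (a - 8)/(a + 2)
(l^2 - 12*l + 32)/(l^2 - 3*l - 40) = (l - 4)/(l + 5)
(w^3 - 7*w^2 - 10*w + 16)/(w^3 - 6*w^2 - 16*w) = (w - 1)/w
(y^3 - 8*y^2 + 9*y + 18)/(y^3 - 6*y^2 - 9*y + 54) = (y + 1)/(y + 3)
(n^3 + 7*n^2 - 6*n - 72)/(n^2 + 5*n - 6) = (n^2 + n - 12)/(n - 1)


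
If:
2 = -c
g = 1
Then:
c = -2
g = 1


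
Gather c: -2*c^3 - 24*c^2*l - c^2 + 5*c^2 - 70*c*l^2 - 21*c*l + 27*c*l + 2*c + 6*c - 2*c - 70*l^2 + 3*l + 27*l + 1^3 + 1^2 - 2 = -2*c^3 + c^2*(4 - 24*l) + c*(-70*l^2 + 6*l + 6) - 70*l^2 + 30*l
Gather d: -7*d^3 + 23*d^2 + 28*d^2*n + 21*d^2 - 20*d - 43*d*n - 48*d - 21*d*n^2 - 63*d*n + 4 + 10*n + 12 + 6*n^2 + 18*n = -7*d^3 + d^2*(28*n + 44) + d*(-21*n^2 - 106*n - 68) + 6*n^2 + 28*n + 16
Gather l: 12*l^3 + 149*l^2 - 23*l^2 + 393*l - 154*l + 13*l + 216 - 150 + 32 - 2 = 12*l^3 + 126*l^2 + 252*l + 96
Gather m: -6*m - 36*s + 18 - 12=-6*m - 36*s + 6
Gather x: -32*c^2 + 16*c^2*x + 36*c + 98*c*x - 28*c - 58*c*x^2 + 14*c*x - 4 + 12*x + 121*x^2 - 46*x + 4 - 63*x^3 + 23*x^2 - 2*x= -32*c^2 + 8*c - 63*x^3 + x^2*(144 - 58*c) + x*(16*c^2 + 112*c - 36)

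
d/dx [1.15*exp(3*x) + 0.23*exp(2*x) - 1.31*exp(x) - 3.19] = (3.45*exp(2*x) + 0.46*exp(x) - 1.31)*exp(x)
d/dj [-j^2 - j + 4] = -2*j - 1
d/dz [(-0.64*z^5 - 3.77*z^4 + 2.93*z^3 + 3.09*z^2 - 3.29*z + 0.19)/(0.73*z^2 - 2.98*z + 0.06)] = (-1.4016*z^6 + 2.1246*z^5 + 35.6507*z^4 - 18.3676*z^3 - 6.2791*z^2 + 0.093399999999999*z + 0.3688)/(0.5329*z^4 - 4.3508*z^3 + 8.968*z^2 - 0.3576*z + 0.0036)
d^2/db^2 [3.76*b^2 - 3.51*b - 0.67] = 7.52000000000000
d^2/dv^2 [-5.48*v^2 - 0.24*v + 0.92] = -10.9600000000000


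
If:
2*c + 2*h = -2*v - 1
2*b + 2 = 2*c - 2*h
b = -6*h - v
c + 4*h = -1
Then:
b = -31/8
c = -5/2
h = 3/8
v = 13/8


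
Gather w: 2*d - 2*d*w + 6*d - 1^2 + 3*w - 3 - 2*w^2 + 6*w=8*d - 2*w^2 + w*(9 - 2*d) - 4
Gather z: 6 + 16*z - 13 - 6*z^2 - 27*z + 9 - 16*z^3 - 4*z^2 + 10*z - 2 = -16*z^3 - 10*z^2 - z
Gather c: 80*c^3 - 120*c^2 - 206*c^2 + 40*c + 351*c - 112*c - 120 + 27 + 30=80*c^3 - 326*c^2 + 279*c - 63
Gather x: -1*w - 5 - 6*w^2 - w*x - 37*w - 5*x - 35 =-6*w^2 - 38*w + x*(-w - 5) - 40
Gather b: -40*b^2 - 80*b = -40*b^2 - 80*b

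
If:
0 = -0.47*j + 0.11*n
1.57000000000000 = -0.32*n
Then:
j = -1.15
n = -4.91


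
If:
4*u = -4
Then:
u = -1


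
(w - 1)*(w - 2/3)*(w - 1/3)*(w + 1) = w^4 - w^3 - 7*w^2/9 + w - 2/9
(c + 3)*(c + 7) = c^2 + 10*c + 21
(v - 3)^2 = v^2 - 6*v + 9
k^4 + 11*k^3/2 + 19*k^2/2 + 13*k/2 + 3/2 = (k + 1/2)*(k + 1)^2*(k + 3)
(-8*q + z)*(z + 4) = -8*q*z - 32*q + z^2 + 4*z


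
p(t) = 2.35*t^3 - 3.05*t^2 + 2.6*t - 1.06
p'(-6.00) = 293.00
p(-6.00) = -634.06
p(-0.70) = -5.18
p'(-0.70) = 10.32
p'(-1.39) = 24.70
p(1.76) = 6.88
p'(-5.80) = 275.14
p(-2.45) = -60.30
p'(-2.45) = 59.86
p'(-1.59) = 30.12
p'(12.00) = 944.60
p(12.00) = 3651.74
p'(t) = 7.05*t^2 - 6.1*t + 2.6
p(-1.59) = -22.35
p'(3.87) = 84.58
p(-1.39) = -16.88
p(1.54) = 4.29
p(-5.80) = -577.26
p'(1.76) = 13.70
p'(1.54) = 9.93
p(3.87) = 99.53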